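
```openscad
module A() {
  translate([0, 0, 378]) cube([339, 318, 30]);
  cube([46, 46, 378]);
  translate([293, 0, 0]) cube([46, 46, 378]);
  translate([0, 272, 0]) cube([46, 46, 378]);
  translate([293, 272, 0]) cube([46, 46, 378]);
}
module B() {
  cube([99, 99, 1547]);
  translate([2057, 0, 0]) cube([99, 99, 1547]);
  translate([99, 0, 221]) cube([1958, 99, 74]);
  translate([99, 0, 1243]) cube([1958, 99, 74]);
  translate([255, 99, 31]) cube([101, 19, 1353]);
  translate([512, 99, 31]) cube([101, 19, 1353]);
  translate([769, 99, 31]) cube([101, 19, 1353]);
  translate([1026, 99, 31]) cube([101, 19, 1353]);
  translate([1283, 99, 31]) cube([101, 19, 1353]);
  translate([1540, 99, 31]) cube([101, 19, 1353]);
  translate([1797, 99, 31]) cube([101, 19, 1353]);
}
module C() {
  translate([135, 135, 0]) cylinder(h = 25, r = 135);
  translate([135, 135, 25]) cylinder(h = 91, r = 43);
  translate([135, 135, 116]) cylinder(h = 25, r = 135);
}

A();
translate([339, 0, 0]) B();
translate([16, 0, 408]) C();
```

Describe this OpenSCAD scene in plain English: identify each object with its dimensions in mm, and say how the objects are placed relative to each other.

A is a simple wooden stool: a rectangular seat 339 mm (x) by 318 mm (y), 30 mm thick, top face at z = 408 mm, on four square legs, each 46×46 mm in cross-section. The legs rest on z = 0, each flush with a corner of the seat.

B is a fence section. Two 99×99 mm posts, 1547 mm tall, stand on the floor with a clear span of 1958 mm between their inner faces. Two horizontal rails of 99×74 mm section span the gap between the posts with their undersides at z = 221 mm and z = 1243 mm, flush with the posts' −y face. 7 pickets, each 101 mm wide, 19 mm thick and 1353 mm tall, are fixed to the +y face of the rails with their bottoms at z = 31 mm, evenly spaced across the span with equal gaps (rounded down to the nearest mm) at the −x end and between each pair — any rounding remainder accumulates at the +x end.

C is a spool: two coaxial disc flanges of radius 135 mm and thickness 25 mm, joined by a core cylinder of radius 43 mm and height 91 mm. The lower flange rests on z = 0 and the three cylinders share a vertical axis.

The fence section is against the stool's +x side, with their −y faces flush. The spool is on top of the stool.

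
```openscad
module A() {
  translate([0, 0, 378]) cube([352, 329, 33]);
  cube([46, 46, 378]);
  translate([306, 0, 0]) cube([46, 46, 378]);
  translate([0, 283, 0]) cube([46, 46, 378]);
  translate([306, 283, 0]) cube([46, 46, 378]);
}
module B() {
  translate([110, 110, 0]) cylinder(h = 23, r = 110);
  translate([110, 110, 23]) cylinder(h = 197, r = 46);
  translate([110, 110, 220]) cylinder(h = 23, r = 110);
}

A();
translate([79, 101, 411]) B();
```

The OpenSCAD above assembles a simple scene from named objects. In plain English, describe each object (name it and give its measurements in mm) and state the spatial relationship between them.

A is a four-legged stool. The seat is 352×329 mm, 33 mm thick, top at z = 411 mm. It stands on four square legs, each 46×46 mm in cross-section, from z = 0 to the seat underside, each flush with a corner of the seat.

B is a spool: two coaxial disc flanges of radius 110 mm and thickness 23 mm, joined by a core cylinder of radius 46 mm and height 197 mm. The lower flange rests on z = 0 and the three cylinders share a vertical axis.

The spool is on top of the stool.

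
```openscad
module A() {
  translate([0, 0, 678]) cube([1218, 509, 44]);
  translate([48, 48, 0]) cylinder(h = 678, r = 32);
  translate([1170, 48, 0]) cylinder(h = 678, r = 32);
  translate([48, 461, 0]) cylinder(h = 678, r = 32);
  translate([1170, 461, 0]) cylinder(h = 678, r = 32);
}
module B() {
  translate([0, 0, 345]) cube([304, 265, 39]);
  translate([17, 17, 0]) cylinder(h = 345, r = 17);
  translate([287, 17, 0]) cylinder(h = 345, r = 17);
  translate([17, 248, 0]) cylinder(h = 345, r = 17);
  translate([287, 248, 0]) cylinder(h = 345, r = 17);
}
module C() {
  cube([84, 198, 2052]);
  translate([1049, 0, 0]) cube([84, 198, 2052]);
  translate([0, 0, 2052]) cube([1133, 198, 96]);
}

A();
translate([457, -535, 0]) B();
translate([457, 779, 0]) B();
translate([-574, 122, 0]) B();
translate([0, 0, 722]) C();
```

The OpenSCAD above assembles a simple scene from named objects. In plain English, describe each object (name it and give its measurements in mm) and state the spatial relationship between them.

A is a rectangular dining table. The top is 1218×509×44 mm with its upper surface at z = 722 mm. It stands on four round legs of 64 mm diameter, each leg's bounding box inset 16 mm from the nearest pair of top edges, running from the floor to the underside of the top.

B is a four-legged stool. The seat is 304×265 mm, 39 mm thick, top at z = 384 mm. It stands on four round legs, each 34 mm in diameter, from z = 0 to the seat underside, each leg's axis is inset half a diameter from the nearest pair of seat edges (so the leg's bounding box is flush with the corner).

C is a door frame. The clear opening is 965 mm wide and 2052 mm high. Two 84 mm wide jambs, 198 mm deep, stand either side of the opening from the floor to the top of the opening. A 96 mm thick head sits across the top of both jambs, spanning the full outside width of the frame.

Three stools sit around the table at the −y, +y, −x sides. The door frame is on top of the table.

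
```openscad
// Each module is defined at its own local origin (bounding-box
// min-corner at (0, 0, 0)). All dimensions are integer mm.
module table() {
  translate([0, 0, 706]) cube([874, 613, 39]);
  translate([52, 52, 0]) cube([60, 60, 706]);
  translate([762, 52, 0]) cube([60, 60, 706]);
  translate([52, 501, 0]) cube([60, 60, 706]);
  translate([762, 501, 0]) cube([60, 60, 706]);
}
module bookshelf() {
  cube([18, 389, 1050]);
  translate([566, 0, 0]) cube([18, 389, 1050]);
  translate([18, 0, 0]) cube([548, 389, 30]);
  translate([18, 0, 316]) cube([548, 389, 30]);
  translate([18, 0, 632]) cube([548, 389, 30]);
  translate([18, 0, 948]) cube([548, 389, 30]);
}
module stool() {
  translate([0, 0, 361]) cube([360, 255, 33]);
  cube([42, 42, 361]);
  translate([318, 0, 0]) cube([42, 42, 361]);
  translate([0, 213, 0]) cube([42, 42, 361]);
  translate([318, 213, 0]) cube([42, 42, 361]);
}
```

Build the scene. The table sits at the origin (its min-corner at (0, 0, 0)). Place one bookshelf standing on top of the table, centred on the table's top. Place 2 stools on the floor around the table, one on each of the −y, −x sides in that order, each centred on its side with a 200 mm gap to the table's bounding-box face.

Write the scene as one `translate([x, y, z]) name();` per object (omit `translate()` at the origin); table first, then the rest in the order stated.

table();
translate([145, 112, 745]) bookshelf();
translate([257, -455, 0]) stool();
translate([-560, 179, 0]) stool();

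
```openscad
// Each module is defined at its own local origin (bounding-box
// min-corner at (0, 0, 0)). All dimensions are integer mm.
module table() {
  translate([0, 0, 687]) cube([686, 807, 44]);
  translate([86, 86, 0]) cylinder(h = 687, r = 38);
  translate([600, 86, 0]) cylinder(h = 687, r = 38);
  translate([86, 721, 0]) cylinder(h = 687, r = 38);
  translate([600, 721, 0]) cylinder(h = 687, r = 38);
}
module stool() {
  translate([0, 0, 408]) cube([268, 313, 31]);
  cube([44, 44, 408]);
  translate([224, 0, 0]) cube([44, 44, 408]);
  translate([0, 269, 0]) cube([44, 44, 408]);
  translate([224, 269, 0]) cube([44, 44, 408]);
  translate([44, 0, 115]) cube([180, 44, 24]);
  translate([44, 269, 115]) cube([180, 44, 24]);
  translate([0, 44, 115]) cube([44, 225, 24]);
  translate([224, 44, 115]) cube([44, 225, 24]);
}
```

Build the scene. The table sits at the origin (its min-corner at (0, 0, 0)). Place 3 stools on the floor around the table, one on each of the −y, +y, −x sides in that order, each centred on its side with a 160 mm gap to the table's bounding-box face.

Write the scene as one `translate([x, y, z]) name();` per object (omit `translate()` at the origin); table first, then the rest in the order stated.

table();
translate([209, -473, 0]) stool();
translate([209, 967, 0]) stool();
translate([-428, 247, 0]) stool();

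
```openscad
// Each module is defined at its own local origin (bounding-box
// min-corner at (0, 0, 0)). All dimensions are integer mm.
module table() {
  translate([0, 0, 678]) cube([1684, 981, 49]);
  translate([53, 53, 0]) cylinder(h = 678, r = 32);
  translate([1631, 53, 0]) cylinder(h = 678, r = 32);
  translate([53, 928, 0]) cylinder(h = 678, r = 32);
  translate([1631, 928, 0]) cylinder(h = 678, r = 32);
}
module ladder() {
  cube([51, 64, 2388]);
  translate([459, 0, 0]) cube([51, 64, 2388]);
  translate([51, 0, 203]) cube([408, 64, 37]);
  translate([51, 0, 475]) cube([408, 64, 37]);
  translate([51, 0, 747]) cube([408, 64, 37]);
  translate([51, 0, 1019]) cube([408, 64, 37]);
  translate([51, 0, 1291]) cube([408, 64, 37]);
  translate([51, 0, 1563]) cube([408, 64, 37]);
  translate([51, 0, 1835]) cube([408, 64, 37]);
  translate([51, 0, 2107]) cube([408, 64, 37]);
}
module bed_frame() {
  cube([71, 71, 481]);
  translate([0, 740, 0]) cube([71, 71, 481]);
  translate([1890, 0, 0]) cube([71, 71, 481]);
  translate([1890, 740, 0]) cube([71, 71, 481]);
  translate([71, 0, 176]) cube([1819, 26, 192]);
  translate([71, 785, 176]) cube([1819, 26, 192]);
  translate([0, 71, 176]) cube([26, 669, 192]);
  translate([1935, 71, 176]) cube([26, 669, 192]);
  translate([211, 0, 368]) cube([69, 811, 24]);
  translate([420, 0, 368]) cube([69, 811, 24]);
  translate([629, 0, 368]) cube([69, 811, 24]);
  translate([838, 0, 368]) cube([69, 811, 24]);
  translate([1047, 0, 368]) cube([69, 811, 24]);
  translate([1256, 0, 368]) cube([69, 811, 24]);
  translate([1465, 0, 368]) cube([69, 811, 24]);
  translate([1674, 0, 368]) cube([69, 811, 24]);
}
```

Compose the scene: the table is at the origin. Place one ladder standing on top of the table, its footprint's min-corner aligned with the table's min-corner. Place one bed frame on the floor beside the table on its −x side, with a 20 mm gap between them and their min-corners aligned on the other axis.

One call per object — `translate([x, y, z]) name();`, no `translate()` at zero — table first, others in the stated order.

table();
translate([0, 0, 727]) ladder();
translate([-1981, 0, 0]) bed_frame();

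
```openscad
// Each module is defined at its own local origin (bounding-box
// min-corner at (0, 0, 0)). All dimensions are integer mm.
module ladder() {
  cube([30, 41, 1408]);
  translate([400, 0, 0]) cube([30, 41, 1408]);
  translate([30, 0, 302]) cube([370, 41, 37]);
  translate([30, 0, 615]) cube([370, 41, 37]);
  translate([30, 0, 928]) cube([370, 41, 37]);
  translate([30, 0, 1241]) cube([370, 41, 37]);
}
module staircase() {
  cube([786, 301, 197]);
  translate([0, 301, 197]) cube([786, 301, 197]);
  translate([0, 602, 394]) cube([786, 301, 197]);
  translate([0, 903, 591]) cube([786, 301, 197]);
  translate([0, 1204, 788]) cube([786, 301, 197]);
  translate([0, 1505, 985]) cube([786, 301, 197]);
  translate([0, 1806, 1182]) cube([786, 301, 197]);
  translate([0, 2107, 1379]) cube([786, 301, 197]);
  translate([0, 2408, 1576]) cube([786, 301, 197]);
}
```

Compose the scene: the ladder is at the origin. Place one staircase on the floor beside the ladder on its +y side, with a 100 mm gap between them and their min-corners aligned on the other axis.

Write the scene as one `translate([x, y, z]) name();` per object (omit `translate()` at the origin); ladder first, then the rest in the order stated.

ladder();
translate([0, 141, 0]) staircase();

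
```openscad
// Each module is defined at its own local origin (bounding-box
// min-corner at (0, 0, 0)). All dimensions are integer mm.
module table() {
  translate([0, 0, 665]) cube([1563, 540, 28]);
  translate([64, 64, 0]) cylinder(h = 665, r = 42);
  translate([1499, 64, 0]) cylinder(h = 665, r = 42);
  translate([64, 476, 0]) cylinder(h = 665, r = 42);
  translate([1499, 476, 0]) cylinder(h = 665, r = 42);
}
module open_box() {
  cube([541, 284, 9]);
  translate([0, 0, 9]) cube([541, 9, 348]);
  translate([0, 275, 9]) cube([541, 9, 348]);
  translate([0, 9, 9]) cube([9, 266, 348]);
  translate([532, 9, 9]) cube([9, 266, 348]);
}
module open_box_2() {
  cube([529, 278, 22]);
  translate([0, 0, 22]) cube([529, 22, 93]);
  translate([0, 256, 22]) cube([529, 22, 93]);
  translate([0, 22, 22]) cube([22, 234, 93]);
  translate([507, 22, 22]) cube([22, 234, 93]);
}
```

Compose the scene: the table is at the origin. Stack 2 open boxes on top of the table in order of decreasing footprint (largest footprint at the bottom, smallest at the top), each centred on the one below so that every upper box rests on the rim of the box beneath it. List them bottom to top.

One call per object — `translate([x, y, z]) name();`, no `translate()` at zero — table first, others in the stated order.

table();
translate([511, 128, 693]) open_box();
translate([517, 131, 1050]) open_box_2();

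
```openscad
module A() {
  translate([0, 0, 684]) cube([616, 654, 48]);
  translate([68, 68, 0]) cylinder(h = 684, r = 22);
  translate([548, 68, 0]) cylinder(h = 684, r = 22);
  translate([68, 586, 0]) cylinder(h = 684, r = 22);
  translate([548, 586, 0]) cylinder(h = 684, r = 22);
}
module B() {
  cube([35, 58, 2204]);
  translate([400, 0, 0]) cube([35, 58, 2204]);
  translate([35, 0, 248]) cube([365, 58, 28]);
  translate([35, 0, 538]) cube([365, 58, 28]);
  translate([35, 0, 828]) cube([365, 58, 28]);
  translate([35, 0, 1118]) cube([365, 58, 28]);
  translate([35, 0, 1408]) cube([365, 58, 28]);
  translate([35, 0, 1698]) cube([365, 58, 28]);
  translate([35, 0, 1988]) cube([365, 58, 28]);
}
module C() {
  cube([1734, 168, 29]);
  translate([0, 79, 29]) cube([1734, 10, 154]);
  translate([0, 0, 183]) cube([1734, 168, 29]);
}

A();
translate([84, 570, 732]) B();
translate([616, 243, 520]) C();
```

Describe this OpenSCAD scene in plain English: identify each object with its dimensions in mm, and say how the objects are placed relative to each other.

A is a table with a 616×654 mm rectangular top, 48 mm thick, top surface at z = 732 mm, supported by four round legs of 44 mm diameter, each leg's bounding box inset 46 mm from the nearest pair of top edges, running from the floor.

B is a wooden ladder with two side rails of 35×58 mm section and 2204 mm height, set 435 mm apart overall. Between them run 7 rectangular rungs (58 mm deep, 28 mm thick), front faces flush with the rails' −y face. The bottom of the first rung is 248 mm above the floor and each subsequent rung is 290 mm higher than the one below.

C is an I-beam lying along x, 1734 mm long. Overall section height 212 mm. Two flanges 168 mm wide (y) and 29 mm thick, one on the floor and one at the top; a web 10 mm thick runs between them, centred on the flange width.

The ladder is on top of the table. The I-beam is beside the table with their tops flush at z = 732.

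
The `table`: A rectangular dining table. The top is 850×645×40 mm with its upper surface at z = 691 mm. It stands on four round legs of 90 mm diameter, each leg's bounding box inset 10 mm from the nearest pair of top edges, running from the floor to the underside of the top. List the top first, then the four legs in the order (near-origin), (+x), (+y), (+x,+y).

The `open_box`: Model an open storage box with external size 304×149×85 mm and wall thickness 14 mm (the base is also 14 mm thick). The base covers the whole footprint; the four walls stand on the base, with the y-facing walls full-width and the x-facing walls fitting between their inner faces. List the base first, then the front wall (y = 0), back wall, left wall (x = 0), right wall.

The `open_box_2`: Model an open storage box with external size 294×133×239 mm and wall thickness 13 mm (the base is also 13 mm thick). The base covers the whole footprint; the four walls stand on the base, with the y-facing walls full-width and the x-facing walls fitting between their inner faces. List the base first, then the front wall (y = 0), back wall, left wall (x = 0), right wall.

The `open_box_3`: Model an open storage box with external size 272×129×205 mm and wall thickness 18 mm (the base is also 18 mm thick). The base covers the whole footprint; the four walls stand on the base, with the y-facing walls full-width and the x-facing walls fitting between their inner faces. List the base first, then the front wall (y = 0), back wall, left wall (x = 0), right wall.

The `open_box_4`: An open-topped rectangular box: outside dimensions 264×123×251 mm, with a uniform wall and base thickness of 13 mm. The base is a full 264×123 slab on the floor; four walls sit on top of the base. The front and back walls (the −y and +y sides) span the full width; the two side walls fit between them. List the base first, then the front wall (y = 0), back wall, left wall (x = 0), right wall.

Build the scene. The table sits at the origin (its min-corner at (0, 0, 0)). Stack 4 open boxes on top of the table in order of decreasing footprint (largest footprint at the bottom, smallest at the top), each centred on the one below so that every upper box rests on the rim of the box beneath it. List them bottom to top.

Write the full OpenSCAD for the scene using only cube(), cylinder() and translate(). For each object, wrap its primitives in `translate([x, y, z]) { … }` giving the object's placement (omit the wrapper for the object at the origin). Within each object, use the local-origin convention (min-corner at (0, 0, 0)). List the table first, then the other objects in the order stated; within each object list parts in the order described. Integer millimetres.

translate([0, 0, 651]) cube([850, 645, 40]);
translate([55, 55, 0]) cylinder(h = 651, r = 45);
translate([795, 55, 0]) cylinder(h = 651, r = 45);
translate([55, 590, 0]) cylinder(h = 651, r = 45);
translate([795, 590, 0]) cylinder(h = 651, r = 45);
translate([273, 248, 691]) {
  cube([304, 149, 14]);
  translate([0, 0, 14]) cube([304, 14, 71]);
  translate([0, 135, 14]) cube([304, 14, 71]);
  translate([0, 14, 14]) cube([14, 121, 71]);
  translate([290, 14, 14]) cube([14, 121, 71]);
}
translate([278, 256, 776]) {
  cube([294, 133, 13]);
  translate([0, 0, 13]) cube([294, 13, 226]);
  translate([0, 120, 13]) cube([294, 13, 226]);
  translate([0, 13, 13]) cube([13, 107, 226]);
  translate([281, 13, 13]) cube([13, 107, 226]);
}
translate([289, 258, 1015]) {
  cube([272, 129, 18]);
  translate([0, 0, 18]) cube([272, 18, 187]);
  translate([0, 111, 18]) cube([272, 18, 187]);
  translate([0, 18, 18]) cube([18, 93, 187]);
  translate([254, 18, 18]) cube([18, 93, 187]);
}
translate([293, 261, 1220]) {
  cube([264, 123, 13]);
  translate([0, 0, 13]) cube([264, 13, 238]);
  translate([0, 110, 13]) cube([264, 13, 238]);
  translate([0, 13, 13]) cube([13, 97, 238]);
  translate([251, 13, 13]) cube([13, 97, 238]);
}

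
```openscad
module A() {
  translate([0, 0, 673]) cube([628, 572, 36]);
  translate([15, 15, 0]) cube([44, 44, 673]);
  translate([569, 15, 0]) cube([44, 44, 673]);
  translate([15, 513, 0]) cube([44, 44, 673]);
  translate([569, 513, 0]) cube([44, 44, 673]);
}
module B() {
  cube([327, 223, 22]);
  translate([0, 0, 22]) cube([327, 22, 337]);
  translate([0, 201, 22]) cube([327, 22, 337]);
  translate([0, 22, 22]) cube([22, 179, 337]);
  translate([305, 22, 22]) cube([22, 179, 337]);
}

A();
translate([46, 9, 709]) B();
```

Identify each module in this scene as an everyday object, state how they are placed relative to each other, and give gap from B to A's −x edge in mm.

The open box's min-x is at 46; the table's min-x is 0; gap = 46 mm.

A is a table. B is an open box. The open box is on top of the table. The gap from the open box to the table's −x edge is 46 mm.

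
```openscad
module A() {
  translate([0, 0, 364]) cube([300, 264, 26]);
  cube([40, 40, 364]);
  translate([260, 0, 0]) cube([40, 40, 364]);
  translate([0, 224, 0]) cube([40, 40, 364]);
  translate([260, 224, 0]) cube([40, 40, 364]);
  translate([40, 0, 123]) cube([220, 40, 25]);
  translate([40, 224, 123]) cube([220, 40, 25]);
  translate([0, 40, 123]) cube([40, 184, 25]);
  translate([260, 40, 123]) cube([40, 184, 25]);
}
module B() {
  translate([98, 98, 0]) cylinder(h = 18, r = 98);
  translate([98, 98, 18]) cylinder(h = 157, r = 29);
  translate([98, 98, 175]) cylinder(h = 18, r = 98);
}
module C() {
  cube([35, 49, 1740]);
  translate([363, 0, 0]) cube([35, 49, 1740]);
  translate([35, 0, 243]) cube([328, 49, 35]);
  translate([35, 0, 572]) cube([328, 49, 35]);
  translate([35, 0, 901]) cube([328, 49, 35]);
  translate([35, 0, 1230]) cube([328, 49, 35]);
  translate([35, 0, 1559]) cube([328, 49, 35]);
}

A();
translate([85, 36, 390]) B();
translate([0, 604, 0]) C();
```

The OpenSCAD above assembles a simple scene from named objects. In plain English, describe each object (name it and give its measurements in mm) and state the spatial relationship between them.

A is a four-legged stool. The seat is a 300×264×26 mm slab whose top surface is at z = 390 mm; four square legs, each 40×40 mm in cross-section, run from the floor (z = 0) to the underside of the seat, each flush with a corner of the seat. Four stretchers, 40 mm wide and 25 mm tall, connect adjacent legs with their undersides at z = 123 mm, each running between the inner faces of the legs it joins and aligned with the legs' outer faces on the other axis.

B is a spool: two coaxial disc flanges of radius 98 mm and thickness 18 mm, joined by a core cylinder of radius 29 mm and height 157 mm. The lower flange rests on z = 0 and the three cylinders share a vertical axis.

C is a straight ladder. Two 35×49 mm vertical rails, 1740 mm tall, stand 398 mm apart (outside-to-outside) with their front faces coplanar on the −y side. 5 rungs, each 49 mm deep and 35 mm tall, span between the inner faces of the rails, front faces flush with the rails. The lowest rung's underside is at z = 243 mm and rungs are spaced 329 mm apart (underside to underside).

The spool is on top of the stool. The ladder is on the floor beside the stool on its +y side.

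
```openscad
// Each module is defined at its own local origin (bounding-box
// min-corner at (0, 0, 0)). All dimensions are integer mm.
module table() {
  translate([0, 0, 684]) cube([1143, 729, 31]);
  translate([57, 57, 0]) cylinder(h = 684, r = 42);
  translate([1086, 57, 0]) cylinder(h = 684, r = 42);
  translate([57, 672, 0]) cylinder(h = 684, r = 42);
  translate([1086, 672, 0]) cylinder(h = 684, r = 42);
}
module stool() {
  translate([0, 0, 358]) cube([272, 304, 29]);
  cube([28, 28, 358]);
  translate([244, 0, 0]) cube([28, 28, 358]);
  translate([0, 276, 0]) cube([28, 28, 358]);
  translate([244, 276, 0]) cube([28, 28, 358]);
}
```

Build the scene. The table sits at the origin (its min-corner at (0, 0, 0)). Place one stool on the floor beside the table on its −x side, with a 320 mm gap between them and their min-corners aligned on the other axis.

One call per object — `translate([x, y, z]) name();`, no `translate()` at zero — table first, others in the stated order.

table();
translate([-592, 0, 0]) stool();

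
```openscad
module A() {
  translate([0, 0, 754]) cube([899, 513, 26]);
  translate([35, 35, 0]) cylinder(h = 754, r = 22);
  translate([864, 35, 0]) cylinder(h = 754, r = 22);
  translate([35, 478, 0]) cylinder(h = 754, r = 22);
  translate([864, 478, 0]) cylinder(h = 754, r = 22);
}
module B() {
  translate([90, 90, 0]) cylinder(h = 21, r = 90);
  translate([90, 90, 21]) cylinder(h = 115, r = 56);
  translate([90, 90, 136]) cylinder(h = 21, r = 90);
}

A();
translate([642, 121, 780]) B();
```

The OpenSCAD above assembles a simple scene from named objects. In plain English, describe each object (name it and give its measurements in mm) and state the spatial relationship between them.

A is a table with a 899×513 mm rectangular top, 26 mm thick, top surface at z = 780 mm, supported by four round legs of 44 mm diameter, each leg's bounding box inset 13 mm from the nearest pair of top edges, running from the floor.

B is a spool: two coaxial disc flanges of radius 90 mm and thickness 21 mm, joined by a core cylinder of radius 56 mm and height 115 mm. The lower flange rests on z = 0 and the three cylinders share a vertical axis.

The spool is on top of the table.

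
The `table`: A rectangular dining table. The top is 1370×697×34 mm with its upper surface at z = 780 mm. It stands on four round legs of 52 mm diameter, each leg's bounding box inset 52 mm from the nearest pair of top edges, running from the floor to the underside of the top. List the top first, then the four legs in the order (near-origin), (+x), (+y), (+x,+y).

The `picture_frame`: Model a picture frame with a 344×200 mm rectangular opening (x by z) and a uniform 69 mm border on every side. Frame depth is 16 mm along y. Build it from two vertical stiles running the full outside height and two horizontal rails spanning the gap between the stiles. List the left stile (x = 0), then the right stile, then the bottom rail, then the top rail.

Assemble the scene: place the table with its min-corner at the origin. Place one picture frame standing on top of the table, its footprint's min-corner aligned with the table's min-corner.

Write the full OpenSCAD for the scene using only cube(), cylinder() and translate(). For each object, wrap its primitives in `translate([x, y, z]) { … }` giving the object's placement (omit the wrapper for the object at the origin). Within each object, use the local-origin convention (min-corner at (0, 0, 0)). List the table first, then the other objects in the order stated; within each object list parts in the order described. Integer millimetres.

translate([0, 0, 746]) cube([1370, 697, 34]);
translate([78, 78, 0]) cylinder(h = 746, r = 26);
translate([1292, 78, 0]) cylinder(h = 746, r = 26);
translate([78, 619, 0]) cylinder(h = 746, r = 26);
translate([1292, 619, 0]) cylinder(h = 746, r = 26);
translate([0, 0, 780]) {
  cube([69, 16, 338]);
  translate([413, 0, 0]) cube([69, 16, 338]);
  translate([69, 0, 0]) cube([344, 16, 69]);
  translate([69, 0, 269]) cube([344, 16, 69]);
}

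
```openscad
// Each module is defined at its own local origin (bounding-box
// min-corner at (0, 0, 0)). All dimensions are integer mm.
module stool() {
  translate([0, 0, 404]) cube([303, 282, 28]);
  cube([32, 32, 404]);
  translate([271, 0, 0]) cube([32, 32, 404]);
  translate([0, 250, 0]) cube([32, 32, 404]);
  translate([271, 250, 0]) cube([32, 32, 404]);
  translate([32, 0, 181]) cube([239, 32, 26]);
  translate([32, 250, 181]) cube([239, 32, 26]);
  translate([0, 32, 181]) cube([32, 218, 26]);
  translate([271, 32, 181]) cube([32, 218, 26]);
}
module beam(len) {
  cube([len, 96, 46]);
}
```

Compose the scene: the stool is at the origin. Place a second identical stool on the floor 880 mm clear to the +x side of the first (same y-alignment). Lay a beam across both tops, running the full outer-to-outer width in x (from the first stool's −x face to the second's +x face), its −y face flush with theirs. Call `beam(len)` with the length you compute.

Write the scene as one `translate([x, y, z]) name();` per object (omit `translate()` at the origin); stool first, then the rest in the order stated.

stool();
translate([1183, 0, 0]) stool();
translate([0, 0, 432]) beam(1486);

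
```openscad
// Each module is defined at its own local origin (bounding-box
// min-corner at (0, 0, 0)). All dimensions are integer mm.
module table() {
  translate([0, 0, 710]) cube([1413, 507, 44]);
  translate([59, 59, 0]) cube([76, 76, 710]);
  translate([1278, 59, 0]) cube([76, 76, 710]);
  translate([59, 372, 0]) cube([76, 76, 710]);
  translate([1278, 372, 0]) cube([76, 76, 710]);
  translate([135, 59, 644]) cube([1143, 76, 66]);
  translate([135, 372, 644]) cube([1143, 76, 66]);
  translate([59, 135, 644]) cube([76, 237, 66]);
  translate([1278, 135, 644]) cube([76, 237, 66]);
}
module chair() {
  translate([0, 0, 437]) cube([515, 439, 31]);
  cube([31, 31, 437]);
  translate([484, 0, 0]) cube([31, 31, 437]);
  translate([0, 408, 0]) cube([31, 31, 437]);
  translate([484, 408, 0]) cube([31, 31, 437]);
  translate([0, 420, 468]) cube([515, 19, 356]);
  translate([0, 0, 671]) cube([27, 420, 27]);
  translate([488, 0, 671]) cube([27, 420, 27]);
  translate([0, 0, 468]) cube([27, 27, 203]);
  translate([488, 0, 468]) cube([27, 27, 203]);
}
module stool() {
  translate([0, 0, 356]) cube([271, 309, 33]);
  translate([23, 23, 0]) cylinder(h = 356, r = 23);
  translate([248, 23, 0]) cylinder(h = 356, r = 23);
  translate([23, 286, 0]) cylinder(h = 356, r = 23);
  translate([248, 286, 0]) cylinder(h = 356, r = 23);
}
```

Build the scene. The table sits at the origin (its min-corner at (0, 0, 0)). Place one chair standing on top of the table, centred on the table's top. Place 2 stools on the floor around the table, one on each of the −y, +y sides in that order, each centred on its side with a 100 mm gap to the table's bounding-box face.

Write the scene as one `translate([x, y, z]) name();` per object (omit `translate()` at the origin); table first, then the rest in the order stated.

table();
translate([449, 34, 754]) chair();
translate([571, -409, 0]) stool();
translate([571, 607, 0]) stool();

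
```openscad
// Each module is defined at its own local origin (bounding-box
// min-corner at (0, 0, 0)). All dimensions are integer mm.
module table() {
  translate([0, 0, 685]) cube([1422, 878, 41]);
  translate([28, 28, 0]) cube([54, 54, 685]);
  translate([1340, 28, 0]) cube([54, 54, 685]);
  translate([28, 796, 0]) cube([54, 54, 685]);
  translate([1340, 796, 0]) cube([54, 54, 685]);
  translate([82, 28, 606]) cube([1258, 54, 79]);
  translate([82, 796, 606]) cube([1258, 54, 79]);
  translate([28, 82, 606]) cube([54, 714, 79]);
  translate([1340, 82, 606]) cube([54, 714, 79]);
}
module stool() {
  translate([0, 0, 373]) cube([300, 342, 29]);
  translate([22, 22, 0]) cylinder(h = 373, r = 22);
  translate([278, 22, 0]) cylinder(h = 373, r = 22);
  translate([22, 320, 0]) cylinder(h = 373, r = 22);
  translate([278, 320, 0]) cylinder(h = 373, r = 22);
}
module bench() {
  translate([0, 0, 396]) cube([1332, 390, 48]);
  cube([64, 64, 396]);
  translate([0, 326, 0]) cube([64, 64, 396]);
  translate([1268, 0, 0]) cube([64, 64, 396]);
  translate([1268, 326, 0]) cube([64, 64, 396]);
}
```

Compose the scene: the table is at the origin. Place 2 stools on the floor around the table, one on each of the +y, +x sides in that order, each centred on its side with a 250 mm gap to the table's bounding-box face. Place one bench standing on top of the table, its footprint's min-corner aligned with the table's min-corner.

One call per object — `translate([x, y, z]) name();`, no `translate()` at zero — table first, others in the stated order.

table();
translate([561, 1128, 0]) stool();
translate([1672, 268, 0]) stool();
translate([0, 0, 726]) bench();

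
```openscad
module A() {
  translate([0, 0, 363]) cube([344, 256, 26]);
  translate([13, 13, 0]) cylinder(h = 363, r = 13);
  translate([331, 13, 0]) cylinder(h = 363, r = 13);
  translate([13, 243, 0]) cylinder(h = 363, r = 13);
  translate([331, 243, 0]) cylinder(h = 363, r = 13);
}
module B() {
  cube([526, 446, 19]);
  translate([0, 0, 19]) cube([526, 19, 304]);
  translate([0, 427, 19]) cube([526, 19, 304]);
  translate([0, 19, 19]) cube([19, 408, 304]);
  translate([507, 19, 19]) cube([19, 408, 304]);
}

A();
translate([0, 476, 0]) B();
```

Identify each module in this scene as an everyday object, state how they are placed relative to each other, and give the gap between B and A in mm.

A is a stool. B is an open box. The open box is on the floor beside the stool on its +y side. The gap between the open box and the stool is 220 mm.

The open box's nearest face is 220 mm from the stool's +y face.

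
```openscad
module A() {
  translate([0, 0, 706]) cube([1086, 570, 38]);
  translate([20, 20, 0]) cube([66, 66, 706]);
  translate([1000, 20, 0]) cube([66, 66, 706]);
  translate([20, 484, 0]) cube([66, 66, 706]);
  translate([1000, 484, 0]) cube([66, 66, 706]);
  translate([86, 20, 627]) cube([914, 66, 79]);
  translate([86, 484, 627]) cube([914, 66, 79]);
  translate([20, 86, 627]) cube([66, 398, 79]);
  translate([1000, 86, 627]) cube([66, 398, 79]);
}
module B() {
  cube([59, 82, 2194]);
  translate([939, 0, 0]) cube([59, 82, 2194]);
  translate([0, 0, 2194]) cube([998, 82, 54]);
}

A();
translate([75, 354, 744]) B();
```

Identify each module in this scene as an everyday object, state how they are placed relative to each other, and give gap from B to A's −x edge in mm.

A is a table. B is a door frame. The door frame is on top of the table. The gap from the door frame to the table's −x edge is 75 mm.

The door frame's min-x is at 75; the table's min-x is 0; gap = 75 mm.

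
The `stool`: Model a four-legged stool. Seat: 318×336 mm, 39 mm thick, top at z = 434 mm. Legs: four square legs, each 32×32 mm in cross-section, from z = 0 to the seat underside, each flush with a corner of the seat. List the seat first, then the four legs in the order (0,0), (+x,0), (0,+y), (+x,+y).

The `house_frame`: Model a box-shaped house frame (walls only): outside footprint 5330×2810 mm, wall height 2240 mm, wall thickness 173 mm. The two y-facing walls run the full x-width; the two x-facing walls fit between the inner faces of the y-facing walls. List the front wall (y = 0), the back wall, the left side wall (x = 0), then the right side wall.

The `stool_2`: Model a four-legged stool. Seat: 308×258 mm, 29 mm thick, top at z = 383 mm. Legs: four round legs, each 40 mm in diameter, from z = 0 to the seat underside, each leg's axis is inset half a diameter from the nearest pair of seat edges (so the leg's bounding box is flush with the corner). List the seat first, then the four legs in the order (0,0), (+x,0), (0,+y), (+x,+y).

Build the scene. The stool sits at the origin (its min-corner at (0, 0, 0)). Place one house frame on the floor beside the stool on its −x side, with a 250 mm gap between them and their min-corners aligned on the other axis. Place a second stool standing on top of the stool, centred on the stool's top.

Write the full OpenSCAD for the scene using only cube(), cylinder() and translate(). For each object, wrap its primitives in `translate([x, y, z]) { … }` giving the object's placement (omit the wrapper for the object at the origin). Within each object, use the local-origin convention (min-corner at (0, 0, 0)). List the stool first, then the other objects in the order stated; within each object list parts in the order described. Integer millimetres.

translate([0, 0, 395]) cube([318, 336, 39]);
cube([32, 32, 395]);
translate([286, 0, 0]) cube([32, 32, 395]);
translate([0, 304, 0]) cube([32, 32, 395]);
translate([286, 304, 0]) cube([32, 32, 395]);
translate([-5580, 0, 0]) {
  cube([5330, 173, 2240]);
  translate([0, 2637, 0]) cube([5330, 173, 2240]);
  translate([0, 173, 0]) cube([173, 2464, 2240]);
  translate([5157, 173, 0]) cube([173, 2464, 2240]);
}
translate([5, 39, 434]) {
  translate([0, 0, 354]) cube([308, 258, 29]);
  translate([20, 20, 0]) cylinder(h = 354, r = 20);
  translate([288, 20, 0]) cylinder(h = 354, r = 20);
  translate([20, 238, 0]) cylinder(h = 354, r = 20);
  translate([288, 238, 0]) cylinder(h = 354, r = 20);
}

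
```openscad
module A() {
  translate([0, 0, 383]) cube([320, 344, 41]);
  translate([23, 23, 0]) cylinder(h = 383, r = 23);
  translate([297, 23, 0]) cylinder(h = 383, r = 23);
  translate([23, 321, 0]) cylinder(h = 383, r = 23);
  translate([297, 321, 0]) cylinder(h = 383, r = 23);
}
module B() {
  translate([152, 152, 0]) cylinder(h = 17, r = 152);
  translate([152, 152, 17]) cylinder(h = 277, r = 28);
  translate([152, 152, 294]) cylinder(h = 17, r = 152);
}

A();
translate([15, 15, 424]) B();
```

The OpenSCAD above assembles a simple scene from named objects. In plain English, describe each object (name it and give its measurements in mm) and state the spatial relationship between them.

A is a four-legged stool. The seat is a 320×344×41 mm slab whose top surface is at z = 424 mm; four round legs, each 46 mm in diameter, run from the floor (z = 0) to the underside of the seat, each leg's axis is inset half a diameter from the nearest pair of seat edges (so the leg's bounding box is flush with the corner).

B is a spool: two coaxial disc flanges of radius 152 mm and thickness 17 mm, joined by a core cylinder of radius 28 mm and height 277 mm. The lower flange rests on z = 0 and the three cylinders share a vertical axis.

The spool is on top of the stool.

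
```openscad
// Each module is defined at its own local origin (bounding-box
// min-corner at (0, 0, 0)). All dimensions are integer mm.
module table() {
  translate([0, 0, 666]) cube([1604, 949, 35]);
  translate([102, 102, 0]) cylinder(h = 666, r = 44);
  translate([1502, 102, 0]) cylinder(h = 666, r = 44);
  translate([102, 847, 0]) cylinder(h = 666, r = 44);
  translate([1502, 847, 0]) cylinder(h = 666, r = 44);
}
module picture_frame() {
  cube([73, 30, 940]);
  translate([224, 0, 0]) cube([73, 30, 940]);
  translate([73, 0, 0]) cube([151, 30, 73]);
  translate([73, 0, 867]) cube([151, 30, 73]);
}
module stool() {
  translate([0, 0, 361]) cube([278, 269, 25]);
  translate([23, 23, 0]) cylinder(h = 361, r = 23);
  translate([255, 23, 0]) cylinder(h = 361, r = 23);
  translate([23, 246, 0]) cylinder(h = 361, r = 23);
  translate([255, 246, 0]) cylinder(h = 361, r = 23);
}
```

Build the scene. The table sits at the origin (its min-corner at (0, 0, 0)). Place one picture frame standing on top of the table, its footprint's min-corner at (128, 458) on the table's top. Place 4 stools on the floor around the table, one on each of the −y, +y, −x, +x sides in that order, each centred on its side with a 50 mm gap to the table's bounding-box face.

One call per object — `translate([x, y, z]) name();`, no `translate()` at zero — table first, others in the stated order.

table();
translate([128, 458, 701]) picture_frame();
translate([663, -319, 0]) stool();
translate([663, 999, 0]) stool();
translate([-328, 340, 0]) stool();
translate([1654, 340, 0]) stool();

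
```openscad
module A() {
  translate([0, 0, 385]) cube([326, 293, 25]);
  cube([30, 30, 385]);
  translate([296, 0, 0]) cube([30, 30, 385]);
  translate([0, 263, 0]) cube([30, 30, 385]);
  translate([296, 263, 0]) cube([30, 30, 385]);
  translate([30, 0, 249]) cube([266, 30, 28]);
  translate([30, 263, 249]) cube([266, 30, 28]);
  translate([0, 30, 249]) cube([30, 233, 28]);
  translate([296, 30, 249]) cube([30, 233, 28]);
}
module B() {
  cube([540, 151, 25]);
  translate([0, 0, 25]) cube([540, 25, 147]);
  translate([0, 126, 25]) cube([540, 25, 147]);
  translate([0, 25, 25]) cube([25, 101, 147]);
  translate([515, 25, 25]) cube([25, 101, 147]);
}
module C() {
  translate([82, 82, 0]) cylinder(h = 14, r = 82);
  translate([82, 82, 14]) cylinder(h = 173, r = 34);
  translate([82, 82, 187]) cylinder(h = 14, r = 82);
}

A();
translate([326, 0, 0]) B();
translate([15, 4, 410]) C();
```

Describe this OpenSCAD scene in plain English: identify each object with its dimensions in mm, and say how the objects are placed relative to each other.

A is a four-legged stool. The seat is 326×293 mm, 25 mm thick, top at z = 410 mm. It stands on four square legs, each 30×30 mm in cross-section, from z = 0 to the seat underside, each flush with a corner of the seat. Four stretchers, 30 mm wide and 28 mm tall, connect adjacent legs with their undersides at z = 249 mm, each running between the inner faces of the legs it joins and aligned with the legs' outer faces on the other axis.

B is an open-topped rectangular box: outside dimensions 540×151×172 mm, with a uniform wall and base thickness of 25 mm. The base is a full 540×151 slab on the floor; four walls sit on top of the base. The front and back walls (the −y and +y sides) span the full width; the two side walls fit between them.

C is a spool: two coaxial disc flanges of radius 82 mm and thickness 14 mm, joined by a core cylinder of radius 34 mm and height 173 mm. The lower flange rests on z = 0 and the three cylinders share a vertical axis.

The open box is against the stool's +x side, with their −y faces flush. The spool is on top of the stool.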